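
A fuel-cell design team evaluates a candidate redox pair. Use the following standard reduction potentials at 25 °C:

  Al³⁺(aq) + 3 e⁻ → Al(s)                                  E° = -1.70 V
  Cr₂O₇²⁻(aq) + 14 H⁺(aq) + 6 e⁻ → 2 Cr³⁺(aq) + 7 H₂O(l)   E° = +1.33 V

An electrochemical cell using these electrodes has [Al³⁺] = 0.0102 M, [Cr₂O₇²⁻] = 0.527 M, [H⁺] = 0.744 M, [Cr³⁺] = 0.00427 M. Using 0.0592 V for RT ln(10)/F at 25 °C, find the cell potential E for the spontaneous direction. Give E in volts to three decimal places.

Cr₂O₇²⁻/Cr³⁺ is the cathode (higher E°), Al³⁺/Al the anode: E°cell = +1.33 − (-1.70) = +3.03 V, n = 6.
Overall: Cr₂O₇²⁻(aq) + 14 H⁺(aq) + 2 Al(s) → 2 Cr³⁺(aq) + 7 H₂O(l) + 2 Al³⁺(aq)
Q = [Cr³⁺]^2·[Al³⁺]^2 / ([Cr₂O₇²⁻]·[H⁺]^14); log Q = -6.646.
E = E° − (0.0592/n) log Q = +3.03 − (0.0592/6)(-6.646) = +3.096 V.

+3.096 V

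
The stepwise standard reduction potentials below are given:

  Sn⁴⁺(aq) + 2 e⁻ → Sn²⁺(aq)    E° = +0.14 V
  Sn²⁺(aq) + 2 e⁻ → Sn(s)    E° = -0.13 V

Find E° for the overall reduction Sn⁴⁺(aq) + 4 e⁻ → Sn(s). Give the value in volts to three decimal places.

+0.005 V

Standard free energies of sequential steps add: ΔG°₃ = ΔG°₁ + ΔG°₂, so n₃E°₃ = n₁E°₁ + n₂E°₂.
E°₃ = (2×+0.14 + 2×-0.13) / 4 = (+0.020) / 4 = +0.005 V.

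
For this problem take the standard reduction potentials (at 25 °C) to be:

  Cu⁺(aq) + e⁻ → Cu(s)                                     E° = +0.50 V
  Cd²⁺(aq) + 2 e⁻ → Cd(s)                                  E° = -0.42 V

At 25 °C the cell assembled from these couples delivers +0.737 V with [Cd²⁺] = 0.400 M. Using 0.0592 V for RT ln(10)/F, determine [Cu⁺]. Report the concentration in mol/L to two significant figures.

0.00051 M

Cu⁺/Cu is the cathode, Cd²⁺/Cd the anode: E°cell = +0.92 V, n = 2.
Overall reaction: 2 Cu⁺(aq) + Cd(s) → 2 Cu(s) + Cd²⁺(aq); Q = [Cd²⁺]^1/[Cu⁺]^2.
From E = E° − (0.0592/n) log Q: log Q = (E° − E)·n/0.0592 = (+0.92 − (+0.737))·2/0.0592 = 6.1824.
So 2·log[Cu⁺] = 1·log(0.4) − log Q = -0.3979 − (6.1824) = -6.5803; log[Cu⁺] = -6.5803 / 2 = -3.2902; [Cu⁺] = 10^(-3.2902) ≈ 0.00051 M.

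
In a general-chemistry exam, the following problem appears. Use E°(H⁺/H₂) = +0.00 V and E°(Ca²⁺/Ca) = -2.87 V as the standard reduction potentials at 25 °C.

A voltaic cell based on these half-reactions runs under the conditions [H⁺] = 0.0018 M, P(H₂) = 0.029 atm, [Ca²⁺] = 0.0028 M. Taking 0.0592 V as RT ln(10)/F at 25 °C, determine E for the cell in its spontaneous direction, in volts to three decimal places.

+2.829 V

H⁺/H₂ is the cathode (higher E°), Ca²⁺/Ca the anode: E°cell = +0.00 − (-2.87) = +2.87 V, n = 2.
Overall: 2 H⁺(aq) + Ca(s) → H₂(g) + Ca²⁺(aq)
Q = P(H₂)·[Ca²⁺] / ([H⁺]^2); log Q = 1.399.
E = E° − (0.0592/n) log Q = +2.87 − (0.0592/2)(1.399) = +2.829 V.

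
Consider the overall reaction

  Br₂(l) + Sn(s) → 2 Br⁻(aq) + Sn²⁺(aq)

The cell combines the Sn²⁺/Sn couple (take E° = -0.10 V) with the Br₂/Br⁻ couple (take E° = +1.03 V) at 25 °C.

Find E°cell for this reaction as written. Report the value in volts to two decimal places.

+1.13 V

The Br₂/Br⁻ couple has the higher reduction potential, so it is the cathode; Sn²⁺/Sn is oxidised at the anode.
E°cell = E°(cathode) − E°(anode) = (+1.03) − (-0.10) = +1.13 V.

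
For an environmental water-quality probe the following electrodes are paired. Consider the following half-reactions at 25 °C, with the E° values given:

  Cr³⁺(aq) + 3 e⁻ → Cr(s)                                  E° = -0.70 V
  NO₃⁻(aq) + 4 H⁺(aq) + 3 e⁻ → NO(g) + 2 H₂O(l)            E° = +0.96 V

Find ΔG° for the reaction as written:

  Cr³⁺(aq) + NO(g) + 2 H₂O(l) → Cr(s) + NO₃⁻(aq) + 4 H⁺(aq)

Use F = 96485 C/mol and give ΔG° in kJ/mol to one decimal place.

+480.5 kJ/mol

As written, Cr³⁺/Cr is reduced (cathode) and NO₃⁻/NO is oxidised (anode), so E°cell = (-0.70) − (+0.96) = -1.66 V.
Balancing electrons gives n = 3.
ΔG° = −nFE° = −(3)(96485)(-1.66) = 480,495 J = +480.5 kJ/mol.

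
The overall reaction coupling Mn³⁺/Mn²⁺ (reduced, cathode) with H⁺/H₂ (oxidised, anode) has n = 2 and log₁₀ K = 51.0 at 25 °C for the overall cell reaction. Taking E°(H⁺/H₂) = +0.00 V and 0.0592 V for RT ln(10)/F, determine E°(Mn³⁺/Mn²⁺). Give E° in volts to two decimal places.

+1.51 V

E°cell = (0.0592/n)·log K = (0.0592/2)(51.0) = +1.510 V.
Since Mn³⁺/Mn²⁺ is the cathode and H⁺/H₂ the anode, E°cell = E°(Mn³⁺/Mn²⁺) − E°(H⁺/H₂).
So E°(Mn³⁺/Mn²⁺) = E°cell + E°(H⁺/H₂) = +1.510 + (+0.00) = +1.51 V.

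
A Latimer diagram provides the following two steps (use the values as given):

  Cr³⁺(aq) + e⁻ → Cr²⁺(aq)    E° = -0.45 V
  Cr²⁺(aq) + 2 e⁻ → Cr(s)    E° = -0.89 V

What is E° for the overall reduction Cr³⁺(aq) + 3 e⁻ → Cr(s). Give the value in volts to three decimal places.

-0.743 V

Adding the free-energy changes (−nFE°) of the two steps gives −n₃FE°₃ = −n₁FE°₁ − n₂FE°₂.
E°₃ = (1×-0.45 + 2×-0.89) / 3 = (-2.230) / 3 = -0.743 V.
E° values themselves are not directly additive — weighting by electron count is essential.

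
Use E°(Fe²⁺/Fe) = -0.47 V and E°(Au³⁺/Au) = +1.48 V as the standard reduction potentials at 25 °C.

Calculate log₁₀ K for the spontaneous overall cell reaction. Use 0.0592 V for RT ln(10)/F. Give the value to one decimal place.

Cathode: Au³⁺/Au; anode: Fe²⁺/Fe. E°cell = +1.95 V, n = 6.
log K = nE°cell / 0.0592 = (6)(+1.95) / 0.0592 = 197.6.

197.6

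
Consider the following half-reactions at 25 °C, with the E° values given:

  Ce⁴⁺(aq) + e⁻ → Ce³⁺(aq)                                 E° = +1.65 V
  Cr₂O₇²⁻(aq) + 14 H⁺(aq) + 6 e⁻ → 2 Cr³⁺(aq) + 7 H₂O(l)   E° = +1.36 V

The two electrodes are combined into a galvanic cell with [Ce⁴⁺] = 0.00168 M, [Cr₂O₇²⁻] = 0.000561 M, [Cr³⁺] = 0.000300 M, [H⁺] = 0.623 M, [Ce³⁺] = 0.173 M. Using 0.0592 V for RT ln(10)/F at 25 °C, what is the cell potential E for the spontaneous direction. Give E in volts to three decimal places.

+0.162 V

Ce⁴⁺/Ce³⁺ is the cathode (higher E°), Cr₂O₇²⁻/Cr³⁺ the anode: E°cell = +1.65 − (+1.36) = +0.29 V, n = 6.
Overall: 6 Ce⁴⁺(aq) + 2 Cr³⁺(aq) + 7 H₂O(l) → 6 Ce³⁺(aq) + Cr₂O₇²⁻(aq) + 14 H⁺(aq)
Q = [Ce³⁺]^6·[Cr₂O₇²⁻]·[H⁺]^14 / ([Ce⁴⁺]^6·[Cr³⁺]^2); log Q = 12.994.
E = E° − (0.0592/n) log Q = +0.29 − (0.0592/6)(12.994) = +0.162 V.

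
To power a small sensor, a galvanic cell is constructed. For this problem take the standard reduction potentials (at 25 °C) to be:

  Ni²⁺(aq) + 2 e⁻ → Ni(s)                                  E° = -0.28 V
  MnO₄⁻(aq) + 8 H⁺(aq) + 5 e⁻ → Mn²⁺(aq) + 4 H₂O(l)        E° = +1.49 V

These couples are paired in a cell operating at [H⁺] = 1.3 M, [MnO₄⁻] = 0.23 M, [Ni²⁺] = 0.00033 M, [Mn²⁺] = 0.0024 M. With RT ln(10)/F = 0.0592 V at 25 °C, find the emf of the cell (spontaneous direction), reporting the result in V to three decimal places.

+1.907 V

MnO₄⁻/Mn²⁺ is the cathode (higher E°), Ni²⁺/Ni the anode: E°cell = +1.49 − (-0.28) = +1.77 V, n = 10.
Overall: 2 MnO₄⁻(aq) + 16 H⁺(aq) + 5 Ni(s) → 2 Mn²⁺(aq) + 8 H₂O(l) + 5 Ni²⁺(aq)
Q = [Mn²⁺]^2·[Ni²⁺]^5 / ([MnO₄⁻]^2·[H⁺]^16); log Q = -23.194.
E = E° − (0.0592/n) log Q = +1.77 − (0.0592/10)(-23.194) = +1.907 V.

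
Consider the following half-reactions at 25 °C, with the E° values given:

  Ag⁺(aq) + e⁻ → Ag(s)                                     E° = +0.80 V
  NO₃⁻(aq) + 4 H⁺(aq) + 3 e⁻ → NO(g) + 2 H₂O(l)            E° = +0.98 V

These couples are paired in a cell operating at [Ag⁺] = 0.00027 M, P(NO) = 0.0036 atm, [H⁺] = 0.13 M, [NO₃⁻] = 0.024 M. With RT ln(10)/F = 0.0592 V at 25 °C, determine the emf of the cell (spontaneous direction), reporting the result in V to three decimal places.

+0.338 V

NO₃⁻/NO is the cathode (higher E°), Ag⁺/Ag the anode: E°cell = +0.98 − (+0.80) = +0.18 V, n = 3.
Overall: NO₃⁻(aq) + 4 H⁺(aq) + 3 Ag(s) → NO(g) + 2 H₂O(l) + 3 Ag⁺(aq)
Q = P(NO)·[Ag⁺]^3 / ([NO₃⁻]·[H⁺]^4); log Q = -7.986.
E = E° − (0.0592/n) log Q = +0.18 − (0.0592/3)(-7.986) = +0.338 V.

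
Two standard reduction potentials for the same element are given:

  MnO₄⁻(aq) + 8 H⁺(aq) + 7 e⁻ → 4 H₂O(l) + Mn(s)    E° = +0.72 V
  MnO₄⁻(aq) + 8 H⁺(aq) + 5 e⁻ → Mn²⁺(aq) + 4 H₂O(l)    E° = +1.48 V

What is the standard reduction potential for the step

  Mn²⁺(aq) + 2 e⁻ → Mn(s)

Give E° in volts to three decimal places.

-1.180 V

Sequential free energies add, so n₃E°₃ = n₁E°₁ + n₂E°₂.
With n₃ = 7, and the known step contributing 5×(+1.48) V, the unknown satisfies 2·E° = 7×(+0.72) − 5×(+1.48) = -2.360.
E° = -2.360 / 2 = -1.180 V.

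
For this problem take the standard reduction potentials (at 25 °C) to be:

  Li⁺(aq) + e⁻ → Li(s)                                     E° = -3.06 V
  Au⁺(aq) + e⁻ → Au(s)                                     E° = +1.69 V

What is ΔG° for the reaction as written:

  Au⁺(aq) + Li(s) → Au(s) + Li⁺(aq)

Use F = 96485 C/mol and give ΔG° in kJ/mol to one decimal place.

-458.3 kJ/mol

As written, Au⁺/Au is reduced (cathode) and Li⁺/Li is oxidised (anode), so E°cell = (+1.69) − (-3.06) = +4.75 V.
Balancing electrons gives n = 1.
ΔG° = −nFE° = −(1)(96485)(+4.75) = -458,304 J = -458.3 kJ/mol.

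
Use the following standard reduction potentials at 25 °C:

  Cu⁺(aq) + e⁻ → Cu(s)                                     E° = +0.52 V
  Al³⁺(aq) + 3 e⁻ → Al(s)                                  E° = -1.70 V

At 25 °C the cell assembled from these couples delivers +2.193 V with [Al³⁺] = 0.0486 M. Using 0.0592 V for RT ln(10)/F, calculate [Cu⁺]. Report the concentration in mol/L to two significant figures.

0.13 M

Cu⁺/Cu is the cathode, Al³⁺/Al the anode: E°cell = +2.22 V, n = 3.
Overall reaction: 3 Cu⁺(aq) + Al(s) → 3 Cu(s) + Al³⁺(aq); Q = [Al³⁺]^1/[Cu⁺]^3.
From E = E° − (0.0592/n) log Q: log Q = (E° − E)·n/0.0592 = (+2.22 − (+2.193))·3/0.0592 = 1.3682.
So 3·log[Cu⁺] = 1·log(0.0486) − log Q = -1.3134 − (1.3682) = -2.6816; log[Cu⁺] = -2.6816 / 3 = -0.8939; [Cu⁺] = 10^(-0.8939) ≈ 0.13 M.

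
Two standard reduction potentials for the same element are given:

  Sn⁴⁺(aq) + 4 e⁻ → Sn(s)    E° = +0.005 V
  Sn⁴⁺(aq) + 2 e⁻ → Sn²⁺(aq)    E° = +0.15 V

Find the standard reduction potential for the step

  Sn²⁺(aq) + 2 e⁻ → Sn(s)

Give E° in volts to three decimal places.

Sequential free energies add, so n₃E°₃ = n₁E°₁ + n₂E°₂.
With n₃ = 4, and the known step contributing 2×(+0.15) V, the unknown satisfies 2·E° = 4×(+0.005) − 2×(+0.15) = -0.280.
E° = -0.280 / 2 = -0.140 V.

-0.140 V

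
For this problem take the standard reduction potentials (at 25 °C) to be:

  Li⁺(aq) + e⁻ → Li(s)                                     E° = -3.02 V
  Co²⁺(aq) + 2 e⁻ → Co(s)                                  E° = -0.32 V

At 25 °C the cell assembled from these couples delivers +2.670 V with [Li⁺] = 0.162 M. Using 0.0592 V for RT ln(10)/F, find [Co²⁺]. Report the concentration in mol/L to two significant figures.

Co²⁺/Co is the cathode, Li⁺/Li the anode: E°cell = +2.70 V, n = 2.
Overall reaction: Co²⁺(aq) + 2 Li(s) → Co(s) + 2 Li⁺(aq); Q = [Li⁺]^2/[Co²⁺]^1.
From E = E° − (0.0592/n) log Q: log Q = (E° − E)·n/0.0592 = (+2.70 − (+2.670))·2/0.0592 = 1.0135.
So 1·log[Co²⁺] = 2·log(0.162) − log Q = -1.5810 − (1.0135) = -2.5945; [Co²⁺] = 10^(-2.5945) ≈ 0.0025 M.

0.0025 M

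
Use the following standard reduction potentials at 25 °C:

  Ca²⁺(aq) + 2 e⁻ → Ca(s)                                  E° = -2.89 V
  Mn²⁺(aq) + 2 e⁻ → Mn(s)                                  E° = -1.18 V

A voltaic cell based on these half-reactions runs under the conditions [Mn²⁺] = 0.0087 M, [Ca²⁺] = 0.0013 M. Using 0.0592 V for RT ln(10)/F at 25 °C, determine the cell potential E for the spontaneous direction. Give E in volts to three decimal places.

Mn²⁺/Mn is the cathode (higher E°), Ca²⁺/Ca the anode: E°cell = -1.18 − (-2.89) = +1.71 V, n = 2.
Overall: Mn²⁺(aq) + Ca(s) → Mn(s) + Ca²⁺(aq)
Q = [Ca²⁺] / ([Mn²⁺]); log Q = -0.826.
E = E° − (0.0592/n) log Q = +1.71 − (0.0592/2)(-0.826) = +1.734 V.

+1.734 V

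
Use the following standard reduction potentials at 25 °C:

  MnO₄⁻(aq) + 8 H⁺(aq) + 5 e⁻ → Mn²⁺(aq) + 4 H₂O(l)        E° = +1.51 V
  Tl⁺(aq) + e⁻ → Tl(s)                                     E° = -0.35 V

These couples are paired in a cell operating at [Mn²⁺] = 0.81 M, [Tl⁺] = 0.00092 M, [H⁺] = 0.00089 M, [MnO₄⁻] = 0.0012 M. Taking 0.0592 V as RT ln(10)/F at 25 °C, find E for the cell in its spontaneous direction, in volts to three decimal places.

MnO₄⁻/Mn²⁺ is the cathode (higher E°), Tl⁺/Tl the anode: E°cell = +1.51 − (-0.35) = +1.86 V, n = 5.
Overall: MnO₄⁻(aq) + 8 H⁺(aq) + 5 Tl(s) → Mn²⁺(aq) + 4 H₂O(l) + 5 Tl⁺(aq)
Q = [Mn²⁺]·[Tl⁺]^5 / ([MnO₄⁻]·[H⁺]^8); log Q = 12.053.
E = E° − (0.0592/n) log Q = +1.86 − (0.0592/5)(12.053) = +1.717 V.

+1.717 V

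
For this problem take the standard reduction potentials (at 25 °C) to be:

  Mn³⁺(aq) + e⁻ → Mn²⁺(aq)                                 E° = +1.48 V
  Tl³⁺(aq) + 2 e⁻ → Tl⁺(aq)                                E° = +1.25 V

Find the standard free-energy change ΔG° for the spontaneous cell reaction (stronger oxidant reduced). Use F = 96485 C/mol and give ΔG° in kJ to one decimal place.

-44.4 kJ

Mn³⁺/Mn²⁺ (E° = +1.48 V) is the cathode; Tl³⁺/Tl⁺ (E° = +1.25 V) is the anode, so E°cell = +0.23 V.
Balancing electrons gives n = 2 (lcm of 1 and 2).
ΔG° = −nFE° = −(2)(96485)(+0.23) = -44,383 J = -44.4 kJ.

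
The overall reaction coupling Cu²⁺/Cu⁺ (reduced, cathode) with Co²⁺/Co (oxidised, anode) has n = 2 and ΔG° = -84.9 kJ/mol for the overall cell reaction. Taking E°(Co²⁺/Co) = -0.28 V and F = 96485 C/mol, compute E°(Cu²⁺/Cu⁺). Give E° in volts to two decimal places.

E°cell = −ΔG°/(nF) = −(-84.9×10³)/((2)(96485)) = +0.440 V.
Since Cu²⁺/Cu⁺ is the cathode and Co²⁺/Co the anode, E°cell = E°(Cu²⁺/Cu⁺) − E°(Co²⁺/Co).
So E°(Cu²⁺/Cu⁺) = E°cell + E°(Co²⁺/Co) = +0.440 + (-0.28) = +0.16 V.

+0.16 V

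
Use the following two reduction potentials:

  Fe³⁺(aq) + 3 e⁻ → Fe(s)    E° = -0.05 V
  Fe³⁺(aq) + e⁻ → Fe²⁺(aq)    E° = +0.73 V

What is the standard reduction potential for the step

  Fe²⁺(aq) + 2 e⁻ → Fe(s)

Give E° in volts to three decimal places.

Sequential free energies add, so n₃E°₃ = n₁E°₁ + n₂E°₂.
With n₃ = 3, and the known step contributing 1×(+0.73) V, the unknown satisfies 2·E° = 3×(-0.05) − 1×(+0.73) = -0.880.
E° = -0.880 / 2 = -0.440 V.

-0.440 V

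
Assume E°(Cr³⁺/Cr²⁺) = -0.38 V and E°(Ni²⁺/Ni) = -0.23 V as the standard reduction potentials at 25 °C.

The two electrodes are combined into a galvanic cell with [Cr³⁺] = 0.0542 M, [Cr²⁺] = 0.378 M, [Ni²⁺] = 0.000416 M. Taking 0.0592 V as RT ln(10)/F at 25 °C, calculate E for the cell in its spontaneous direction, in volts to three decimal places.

Ni²⁺/Ni is the cathode (higher E°), Cr³⁺/Cr²⁺ the anode: E°cell = -0.23 − (-0.38) = +0.15 V, n = 2.
Overall: Ni²⁺(aq) + 2 Cr²⁺(aq) → Ni(s) + 2 Cr³⁺(aq)
Q = [Cr³⁺]^2 / ([Ni²⁺]·[Cr²⁺]^2); log Q = 1.694.
E = E° − (0.0592/n) log Q = +0.15 − (0.0592/2)(1.694) = +0.100 V.

+0.100 V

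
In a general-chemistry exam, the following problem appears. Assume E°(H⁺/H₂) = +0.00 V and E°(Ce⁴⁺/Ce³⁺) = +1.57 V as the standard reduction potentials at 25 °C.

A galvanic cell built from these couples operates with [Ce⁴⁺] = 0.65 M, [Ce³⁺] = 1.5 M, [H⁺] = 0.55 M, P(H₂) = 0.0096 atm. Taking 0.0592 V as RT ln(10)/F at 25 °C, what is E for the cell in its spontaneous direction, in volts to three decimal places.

Ce⁴⁺/Ce³⁺ is the cathode (higher E°), H⁺/H₂ the anode: E°cell = +1.57 − (+0.00) = +1.57 V, n = 2.
Overall: 2 Ce⁴⁺(aq) + H₂(g) → 2 Ce³⁺(aq) + 2 H⁺(aq)
Q = [Ce³⁺]^2·[H⁺]^2 / ([Ce⁴⁺]^2·P(H₂)); log Q = 2.225.
E = E° − (0.0592/n) log Q = +1.57 − (0.0592/2)(2.225) = +1.504 V.

+1.504 V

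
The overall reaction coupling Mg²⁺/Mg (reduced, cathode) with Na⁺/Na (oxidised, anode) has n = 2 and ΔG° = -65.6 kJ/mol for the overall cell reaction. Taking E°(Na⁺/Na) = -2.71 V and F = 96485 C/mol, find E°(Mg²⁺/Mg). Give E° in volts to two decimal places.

-2.37 V

E°cell = −ΔG°/(nF) = −(-65.6×10³)/((2)(96485)) = +0.340 V.
Since Mg²⁺/Mg is the cathode and Na⁺/Na the anode, E°cell = E°(Mg²⁺/Mg) − E°(Na⁺/Na).
So E°(Mg²⁺/Mg) = E°cell + E°(Na⁺/Na) = +0.340 + (-2.71) = -2.37 V.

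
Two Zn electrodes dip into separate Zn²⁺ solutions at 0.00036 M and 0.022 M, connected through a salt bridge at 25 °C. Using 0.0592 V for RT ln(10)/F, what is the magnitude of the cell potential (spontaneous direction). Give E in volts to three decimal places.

+0.053 V

For a concentration cell E°cell = 0. The 0.022 M side is the cathode (reduction is favoured where [Zn²⁺] is higher).
With n = 2, E = −(0.0592/2) log([Zn²⁺]ₐₙ/[Zn²⁺]꜀ₐₜ) = −(0.0592/2) log(0.00036/0.022) = −(0.0592/2)(-1.786) = +0.053 V.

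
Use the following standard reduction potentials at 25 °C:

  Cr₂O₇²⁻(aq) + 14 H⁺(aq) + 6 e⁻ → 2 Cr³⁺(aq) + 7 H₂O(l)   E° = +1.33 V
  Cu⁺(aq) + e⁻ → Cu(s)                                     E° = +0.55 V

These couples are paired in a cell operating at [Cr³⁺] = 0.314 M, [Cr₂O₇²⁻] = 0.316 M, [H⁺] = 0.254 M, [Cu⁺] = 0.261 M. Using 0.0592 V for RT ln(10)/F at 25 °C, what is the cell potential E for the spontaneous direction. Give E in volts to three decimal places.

+0.737 V

Cr₂O₇²⁻/Cr³⁺ is the cathode (higher E°), Cu⁺/Cu the anode: E°cell = +1.33 − (+0.55) = +0.78 V, n = 6.
Overall: Cr₂O₇²⁻(aq) + 14 H⁺(aq) + 6 Cu(s) → 2 Cr³⁺(aq) + 7 H₂O(l) + 6 Cu⁺(aq)
Q = [Cr³⁺]^2·[Cu⁺]^6 / ([Cr₂O₇²⁻]·[H⁺]^14); log Q = 4.326.
E = E° − (0.0592/n) log Q = +0.78 − (0.0592/6)(4.326) = +0.737 V.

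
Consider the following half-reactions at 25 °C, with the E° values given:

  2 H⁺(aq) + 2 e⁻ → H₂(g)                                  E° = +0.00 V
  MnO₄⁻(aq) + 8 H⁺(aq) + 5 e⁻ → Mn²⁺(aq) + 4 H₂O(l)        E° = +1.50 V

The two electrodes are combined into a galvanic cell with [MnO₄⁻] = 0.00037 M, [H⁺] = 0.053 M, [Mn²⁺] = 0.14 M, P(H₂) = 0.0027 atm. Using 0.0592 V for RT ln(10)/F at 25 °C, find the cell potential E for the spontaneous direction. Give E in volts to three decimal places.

MnO₄⁻/Mn²⁺ is the cathode (higher E°), H⁺/H₂ the anode: E°cell = +1.50 − (+0.00) = +1.50 V, n = 10.
Overall: 2 MnO₄⁻(aq) + 6 H⁺(aq) + 5 H₂(g) → 2 Mn²⁺(aq) + 8 H₂O(l)
Q = [Mn²⁺]^2 / ([MnO₄⁻]^2·[H⁺]^6·P(H₂)^5); log Q = 25.653.
E = E° − (0.0592/n) log Q = +1.50 − (0.0592/10)(25.653) = +1.348 V.

+1.348 V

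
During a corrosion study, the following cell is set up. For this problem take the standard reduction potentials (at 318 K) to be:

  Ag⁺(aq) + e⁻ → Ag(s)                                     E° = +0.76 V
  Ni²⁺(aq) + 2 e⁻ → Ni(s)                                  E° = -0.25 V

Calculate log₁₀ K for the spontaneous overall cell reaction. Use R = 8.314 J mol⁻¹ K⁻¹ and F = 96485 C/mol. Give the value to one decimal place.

32.0

Cathode: Ag⁺/Ag; anode: Ni²⁺/Ni. E°cell = (+0.76) − (-0.25) = +1.01 V, with n = 2.
ΔG° = −nFE° = −RT ln K, so ln K = nFE°/(RT) = (2)(96485)(+1.01) / ((8.314)(318)) = 73.718.
log₁₀ K = 73.718 / ln 10 = 32.0.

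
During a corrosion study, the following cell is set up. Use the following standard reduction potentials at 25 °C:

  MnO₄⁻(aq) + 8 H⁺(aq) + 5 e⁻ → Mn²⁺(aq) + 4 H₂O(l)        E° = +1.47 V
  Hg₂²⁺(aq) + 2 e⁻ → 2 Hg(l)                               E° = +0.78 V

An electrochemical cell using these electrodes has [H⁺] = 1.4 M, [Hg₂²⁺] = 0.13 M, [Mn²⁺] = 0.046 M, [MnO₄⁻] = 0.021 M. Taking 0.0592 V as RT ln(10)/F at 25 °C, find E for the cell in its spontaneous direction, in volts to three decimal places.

+0.726 V

MnO₄⁻/Mn²⁺ is the cathode (higher E°), Hg₂²⁺/Hg the anode: E°cell = +1.47 − (+0.78) = +0.69 V, n = 10.
Overall: 2 MnO₄⁻(aq) + 16 H⁺(aq) + 10 Hg(l) → 2 Mn²⁺(aq) + 8 H₂O(l) + 5 Hg₂²⁺(aq)
Q = [Mn²⁺]^2·[Hg₂²⁺]^5 / ([MnO₄⁻]^2·[H⁺]^16); log Q = -6.087.
E = E° − (0.0592/n) log Q = +0.69 − (0.0592/10)(-6.087) = +0.726 V.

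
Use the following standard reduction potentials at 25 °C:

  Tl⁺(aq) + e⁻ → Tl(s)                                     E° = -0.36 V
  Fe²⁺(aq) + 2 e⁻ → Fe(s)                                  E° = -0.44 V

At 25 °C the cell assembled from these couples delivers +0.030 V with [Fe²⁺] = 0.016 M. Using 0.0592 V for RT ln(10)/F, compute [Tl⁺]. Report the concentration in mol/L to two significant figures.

Tl⁺/Tl is the cathode, Fe²⁺/Fe the anode: E°cell = +0.08 V, n = 2.
Overall reaction: 2 Tl⁺(aq) + Fe(s) → 2 Tl(s) + Fe²⁺(aq); Q = [Fe²⁺]^1/[Tl⁺]^2.
From E = E° − (0.0592/n) log Q: log Q = (E° − E)·n/0.0592 = (+0.08 − (+0.030))·2/0.0592 = 1.6892.
So 2·log[Tl⁺] = 1·log(0.016) − log Q = -1.7959 − (1.6892) = -3.4851; log[Tl⁺] = -3.4851 / 2 = -1.7426; [Tl⁺] = 10^(-1.7426) ≈ 0.018 M.

0.018 M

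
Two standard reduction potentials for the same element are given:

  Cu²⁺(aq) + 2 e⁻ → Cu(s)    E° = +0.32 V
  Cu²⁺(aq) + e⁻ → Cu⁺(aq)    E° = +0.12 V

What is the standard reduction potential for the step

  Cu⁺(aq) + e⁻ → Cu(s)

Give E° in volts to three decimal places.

+0.520 V

Sequential free energies add, so n₃E°₃ = n₁E°₁ + n₂E°₂.
With n₃ = 2, and the known step contributing 1×(+0.12) V, the unknown satisfies 1·E° = 2×(+0.32) − 1×(+0.12) = +0.520.
E° = +0.520 / 1 = +0.520 V.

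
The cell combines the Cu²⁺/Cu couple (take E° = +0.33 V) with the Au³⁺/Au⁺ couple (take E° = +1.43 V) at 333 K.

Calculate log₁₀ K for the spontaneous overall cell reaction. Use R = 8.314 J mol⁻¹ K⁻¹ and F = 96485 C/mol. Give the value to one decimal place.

33.3

Cathode: Au³⁺/Au⁺; anode: Cu²⁺/Cu. E°cell = (+1.43) − (+0.33) = +1.10 V, with n = 2.
ΔG° = −nFE° = −RT ln K, so ln K = nFE°/(RT) = (2)(96485)(+1.10) / ((8.314)(333)) = 76.670.
log₁₀ K = 76.670 / ln 10 = 33.3.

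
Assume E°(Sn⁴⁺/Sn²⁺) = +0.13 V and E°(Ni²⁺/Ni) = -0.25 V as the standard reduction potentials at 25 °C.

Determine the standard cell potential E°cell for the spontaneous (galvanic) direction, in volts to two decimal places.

The Sn⁴⁺/Sn²⁺ couple has the higher reduction potential, so it is the cathode; Ni²⁺/Ni is oxidised at the anode.
E°cell = E°(cathode) − E°(anode) = (+0.13) − (-0.25) = +0.38 V.
Since E°cell > 0, the reaction is spontaneous under standard conditions.

+0.38 V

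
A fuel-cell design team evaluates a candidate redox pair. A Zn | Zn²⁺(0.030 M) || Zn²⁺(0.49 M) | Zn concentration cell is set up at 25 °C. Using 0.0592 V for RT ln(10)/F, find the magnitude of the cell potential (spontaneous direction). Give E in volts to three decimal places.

For a concentration cell E°cell = 0. The 0.49 M side is the cathode (reduction is favoured where [Zn²⁺] is higher).
With n = 2, E = −(0.0592/2) log([Zn²⁺]ₐₙ/[Zn²⁺]꜀ₐₜ) = −(0.0592/2) log(0.03/0.49) = −(0.0592/2)(-1.213) = +0.036 V.

+0.036 V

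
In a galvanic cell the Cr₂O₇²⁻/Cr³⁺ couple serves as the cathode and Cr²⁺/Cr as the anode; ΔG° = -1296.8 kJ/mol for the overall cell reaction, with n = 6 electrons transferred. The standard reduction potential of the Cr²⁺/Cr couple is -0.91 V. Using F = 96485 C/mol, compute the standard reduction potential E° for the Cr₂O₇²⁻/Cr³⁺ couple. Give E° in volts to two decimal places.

E°cell = −ΔG°/(nF) = −(-1296.8×10³)/((6)(96485)) = +2.240 V.
Since Cr₂O₇²⁻/Cr³⁺ is the cathode and Cr²⁺/Cr the anode, E°cell = E°(Cr₂O₇²⁻/Cr³⁺) − E°(Cr²⁺/Cr).
So E°(Cr₂O₇²⁻/Cr³⁺) = E°cell + E°(Cr²⁺/Cr) = +2.240 + (-0.91) = +1.33 V.

+1.33 V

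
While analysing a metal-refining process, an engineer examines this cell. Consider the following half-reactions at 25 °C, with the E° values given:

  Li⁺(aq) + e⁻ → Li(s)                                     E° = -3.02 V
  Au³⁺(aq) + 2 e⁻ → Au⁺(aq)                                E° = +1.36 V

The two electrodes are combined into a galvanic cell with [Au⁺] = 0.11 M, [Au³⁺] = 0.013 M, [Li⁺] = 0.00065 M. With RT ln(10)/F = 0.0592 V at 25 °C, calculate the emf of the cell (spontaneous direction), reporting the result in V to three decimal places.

+4.541 V

Au³⁺/Au⁺ is the cathode (higher E°), Li⁺/Li the anode: E°cell = +1.36 − (-3.02) = +4.38 V, n = 2.
Overall: Au³⁺(aq) + 2 Li(s) → Au⁺(aq) + 2 Li⁺(aq)
Q = [Au⁺]·[Li⁺]^2 / ([Au³⁺]); log Q = -5.447.
E = E° − (0.0592/n) log Q = +4.38 − (0.0592/2)(-5.447) = +4.541 V.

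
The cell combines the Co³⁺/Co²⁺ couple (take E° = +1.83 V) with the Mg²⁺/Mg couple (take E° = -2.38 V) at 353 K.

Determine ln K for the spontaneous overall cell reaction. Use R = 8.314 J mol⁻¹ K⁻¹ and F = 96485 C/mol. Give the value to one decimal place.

Cathode: Co³⁺/Co²⁺; anode: Mg²⁺/Mg. E°cell = (+1.83) − (-2.38) = +4.21 V, with n = 2.
ΔG° = −nFE° = −RT ln K, so ln K = nFE°/(RT) = (2)(96485)(+4.21) / ((8.314)(353)) = 276.813.

276.8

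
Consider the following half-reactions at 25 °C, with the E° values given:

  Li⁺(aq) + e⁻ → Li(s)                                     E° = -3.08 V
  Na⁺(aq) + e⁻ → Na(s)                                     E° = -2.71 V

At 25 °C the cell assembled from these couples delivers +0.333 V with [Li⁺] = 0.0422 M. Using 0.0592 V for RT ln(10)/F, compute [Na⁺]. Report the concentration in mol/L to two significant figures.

Na⁺/Na is the cathode, Li⁺/Li the anode: E°cell = +0.37 V, n = 1.
Overall reaction: Na⁺(aq) + Li(s) → Na(s) + Li⁺(aq); Q = [Li⁺]^1/[Na⁺]^1.
From E = E° − (0.0592/n) log Q: log Q = (E° − E)·n/0.0592 = (+0.37 − (+0.333))·1/0.0592 = 0.6250.
So 1·log[Na⁺] = 1·log(0.0422) − log Q = -1.3747 − (0.6250) = -1.9997; [Na⁺] = 10^(-1.9997) ≈ 0.010 M.

0.010 M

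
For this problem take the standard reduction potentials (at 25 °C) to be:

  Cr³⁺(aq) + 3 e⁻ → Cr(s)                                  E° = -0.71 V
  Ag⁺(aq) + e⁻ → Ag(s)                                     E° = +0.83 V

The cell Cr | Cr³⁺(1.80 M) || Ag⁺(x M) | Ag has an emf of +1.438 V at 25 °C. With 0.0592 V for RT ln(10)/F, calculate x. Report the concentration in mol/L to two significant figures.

0.023 M

Ag⁺/Ag is the cathode, Cr³⁺/Cr the anode: E°cell = +1.54 V, n = 3.
Overall reaction: 3 Ag⁺(aq) + Cr(s) → 3 Ag(s) + Cr³⁺(aq); Q = [Cr³⁺]^1/[Ag⁺]^3.
From E = E° − (0.0592/n) log Q: log Q = (E° − E)·n/0.0592 = (+1.54 − (+1.438))·3/0.0592 = 5.1689.
So 3·log[Ag⁺] = 1·log(1.8) − log Q = 0.2553 − (5.1689) = -4.9136; log[Ag⁺] = -4.9136 / 3 = -1.6379; [Ag⁺] = 10^(-1.6379) ≈ 0.023 M.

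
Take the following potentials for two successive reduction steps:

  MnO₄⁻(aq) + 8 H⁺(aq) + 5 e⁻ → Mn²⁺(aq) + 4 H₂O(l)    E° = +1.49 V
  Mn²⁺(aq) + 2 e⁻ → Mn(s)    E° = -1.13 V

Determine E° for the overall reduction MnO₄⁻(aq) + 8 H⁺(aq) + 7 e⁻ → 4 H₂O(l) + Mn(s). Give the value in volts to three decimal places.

+0.741 V

Standard free energies of sequential steps add: ΔG°₃ = ΔG°₁ + ΔG°₂, so n₃E°₃ = n₁E°₁ + n₂E°₂.
E°₃ = (5×+1.49 + 2×-1.13) / 7 = (+5.190) / 7 = +0.741 V.
Simply averaging or adding the two E° values would be wrong; the electron-weighted sum is required.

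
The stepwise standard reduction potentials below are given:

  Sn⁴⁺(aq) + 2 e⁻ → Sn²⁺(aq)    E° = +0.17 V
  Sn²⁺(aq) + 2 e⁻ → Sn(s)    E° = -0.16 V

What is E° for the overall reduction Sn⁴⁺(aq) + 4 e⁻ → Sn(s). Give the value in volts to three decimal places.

Since ΔG° = −nFE° is additive over sequential reductions, n₃E°₃ = n₁E°₁ + n₂E°₂.
E°₃ = (2×+0.17 + 2×-0.16) / 4 = (+0.020) / 4 = +0.005 V.

+0.005 V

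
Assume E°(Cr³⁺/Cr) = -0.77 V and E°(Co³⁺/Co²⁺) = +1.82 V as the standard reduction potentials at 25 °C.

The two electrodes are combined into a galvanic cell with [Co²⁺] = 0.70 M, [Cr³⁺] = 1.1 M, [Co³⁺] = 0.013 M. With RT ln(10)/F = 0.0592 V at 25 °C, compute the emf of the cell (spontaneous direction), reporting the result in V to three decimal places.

Co³⁺/Co²⁺ is the cathode (higher E°), Cr³⁺/Cr the anode: E°cell = +1.82 − (-0.77) = +2.59 V, n = 3.
Overall: 3 Co³⁺(aq) + Cr(s) → 3 Co²⁺(aq) + Cr³⁺(aq)
Q = [Co²⁺]^3·[Cr³⁺] / ([Co³⁺]^3); log Q = 5.235.
E = E° − (0.0592/n) log Q = +2.59 − (0.0592/3)(5.235) = +2.487 V.

+2.487 V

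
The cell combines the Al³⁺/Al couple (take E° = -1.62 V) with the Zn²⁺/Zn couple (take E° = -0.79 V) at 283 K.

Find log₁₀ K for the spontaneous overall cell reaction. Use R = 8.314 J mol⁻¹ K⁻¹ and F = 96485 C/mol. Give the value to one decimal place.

88.7

Cathode: Zn²⁺/Zn; anode: Al³⁺/Al. E°cell = (-0.79) − (-1.62) = +0.83 V, with n = 6.
ΔG° = −nFE° = −RT ln K, so ln K = nFE°/(RT) = (6)(96485)(+0.83) / ((8.314)(283)) = 204.217.
log₁₀ K = 204.217 / ln 10 = 88.7.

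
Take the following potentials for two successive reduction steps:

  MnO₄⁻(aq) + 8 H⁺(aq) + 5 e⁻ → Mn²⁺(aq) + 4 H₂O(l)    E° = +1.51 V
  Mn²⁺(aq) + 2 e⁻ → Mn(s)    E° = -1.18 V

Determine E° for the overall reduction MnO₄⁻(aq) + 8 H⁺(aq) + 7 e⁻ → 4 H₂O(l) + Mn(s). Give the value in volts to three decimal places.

Adding the free-energy changes (−nFE°) of the two steps gives −n₃FE°₃ = −n₁FE°₁ − n₂FE°₂.
E°₃ = (5×+1.51 + 2×-1.18) / 7 = (+5.190) / 7 = +0.741 V.

+0.741 V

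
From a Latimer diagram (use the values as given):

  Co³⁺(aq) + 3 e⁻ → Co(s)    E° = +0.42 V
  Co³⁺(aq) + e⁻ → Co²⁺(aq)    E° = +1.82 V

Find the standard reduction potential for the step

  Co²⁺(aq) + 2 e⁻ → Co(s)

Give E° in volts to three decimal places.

-0.280 V

Sequential free energies add, so n₃E°₃ = n₁E°₁ + n₂E°₂.
With n₃ = 3, and the known step contributing 1×(+1.82) V, the unknown satisfies 2·E° = 3×(+0.42) − 1×(+1.82) = -0.560.
E° = -0.560 / 2 = -0.280 V.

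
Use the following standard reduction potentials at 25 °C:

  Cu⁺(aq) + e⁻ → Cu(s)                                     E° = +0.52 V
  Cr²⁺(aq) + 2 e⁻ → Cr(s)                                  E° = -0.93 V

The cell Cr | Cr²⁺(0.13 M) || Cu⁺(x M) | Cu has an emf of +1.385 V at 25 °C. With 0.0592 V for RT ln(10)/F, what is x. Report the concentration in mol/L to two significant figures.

0.029 M

Cu⁺/Cu is the cathode, Cr²⁺/Cr the anode: E°cell = +1.45 V, n = 2.
Overall reaction: 2 Cu⁺(aq) + Cr(s) → 2 Cu(s) + Cr²⁺(aq); Q = [Cr²⁺]^1/[Cu⁺]^2.
From E = E° − (0.0592/n) log Q: log Q = (E° − E)·n/0.0592 = (+1.45 − (+1.385))·2/0.0592 = 2.1959.
So 2·log[Cu⁺] = 1·log(0.13) − log Q = -0.8861 − (2.1959) = -3.0820; log[Cu⁺] = -3.0820 / 2 = -1.5410; [Cu⁺] = 10^(-1.5410) ≈ 0.029 M.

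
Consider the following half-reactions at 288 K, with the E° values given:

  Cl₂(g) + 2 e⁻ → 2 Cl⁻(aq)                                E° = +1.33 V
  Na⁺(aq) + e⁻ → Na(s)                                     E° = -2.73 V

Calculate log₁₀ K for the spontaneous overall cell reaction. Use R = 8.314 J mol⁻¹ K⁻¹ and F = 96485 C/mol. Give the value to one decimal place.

142.1

Cathode: Cl₂/Cl⁻; anode: Na⁺/Na. E°cell = (+1.33) − (-2.73) = +4.06 V, with n = 2.
ΔG° = −nFE° = −RT ln K, so ln K = nFE°/(RT) = (2)(96485)(+4.06) / ((8.314)(288)) = 327.200.
log₁₀ K = 327.200 / ln 10 = 142.1.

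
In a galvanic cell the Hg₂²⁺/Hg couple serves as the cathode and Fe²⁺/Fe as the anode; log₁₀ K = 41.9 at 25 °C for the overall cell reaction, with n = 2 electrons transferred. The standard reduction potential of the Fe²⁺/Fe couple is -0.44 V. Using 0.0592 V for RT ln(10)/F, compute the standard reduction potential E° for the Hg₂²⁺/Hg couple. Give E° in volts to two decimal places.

E°cell = (0.0592/n)·log K = (0.0592/2)(41.9) = +1.240 V.
Since Hg₂²⁺/Hg is the cathode and Fe²⁺/Fe the anode, E°cell = E°(Hg₂²⁺/Hg) − E°(Fe²⁺/Fe).
So E°(Hg₂²⁺/Hg) = E°cell + E°(Fe²⁺/Fe) = +1.240 + (-0.44) = +0.80 V.

+0.80 V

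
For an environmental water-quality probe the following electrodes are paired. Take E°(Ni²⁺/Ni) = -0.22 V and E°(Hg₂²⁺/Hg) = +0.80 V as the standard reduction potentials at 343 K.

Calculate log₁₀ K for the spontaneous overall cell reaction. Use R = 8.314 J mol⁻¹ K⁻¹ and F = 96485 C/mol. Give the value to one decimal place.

Cathode: Hg₂²⁺/Hg; anode: Ni²⁺/Ni. E°cell = (+0.80) − (-0.22) = +1.02 V, with n = 2.
ΔG° = −nFE° = −RT ln K, so ln K = nFE°/(RT) = (2)(96485)(+1.02) / ((8.314)(343)) = 69.022.
log₁₀ K = 69.022 / ln 10 = 30.0.

30.0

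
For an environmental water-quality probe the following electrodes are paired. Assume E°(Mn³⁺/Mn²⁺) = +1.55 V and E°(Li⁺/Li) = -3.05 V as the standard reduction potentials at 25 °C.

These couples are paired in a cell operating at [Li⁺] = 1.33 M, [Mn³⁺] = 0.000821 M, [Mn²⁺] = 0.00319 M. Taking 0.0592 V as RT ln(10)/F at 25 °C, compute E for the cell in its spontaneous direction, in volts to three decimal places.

+4.558 V

Mn³⁺/Mn²⁺ is the cathode (higher E°), Li⁺/Li the anode: E°cell = +1.55 − (-3.05) = +4.60 V, n = 1.
Overall: Mn³⁺(aq) + Li(s) → Mn²⁺(aq) + Li⁺(aq)
Q = [Mn²⁺]·[Li⁺] / ([Mn³⁺]); log Q = 0.713.
E = E° − (0.0592/n) log Q = +4.60 − (0.0592/1)(0.713) = +4.558 V.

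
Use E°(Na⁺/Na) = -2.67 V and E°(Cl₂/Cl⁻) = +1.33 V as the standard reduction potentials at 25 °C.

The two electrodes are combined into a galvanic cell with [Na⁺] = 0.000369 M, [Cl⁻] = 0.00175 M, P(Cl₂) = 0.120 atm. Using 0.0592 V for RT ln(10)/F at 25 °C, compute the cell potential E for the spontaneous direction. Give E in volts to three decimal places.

+4.339 V

Cl₂/Cl⁻ is the cathode (higher E°), Na⁺/Na the anode: E°cell = +1.33 − (-2.67) = +4.00 V, n = 2.
Overall: Cl₂(g) + 2 Na(s) → 2 Cl⁻(aq) + 2 Na⁺(aq)
Q = [Cl⁻]^2·[Na⁺]^2 / (P(Cl₂)); log Q = -11.459.
E = E° − (0.0592/n) log Q = +4.00 − (0.0592/2)(-11.459) = +4.339 V.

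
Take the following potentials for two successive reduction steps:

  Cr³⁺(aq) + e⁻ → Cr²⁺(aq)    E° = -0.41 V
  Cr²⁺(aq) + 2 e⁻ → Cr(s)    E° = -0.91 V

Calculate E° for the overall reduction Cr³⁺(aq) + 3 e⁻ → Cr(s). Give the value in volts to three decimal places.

-0.743 V

Adding the free-energy changes (−nFE°) of the two steps gives −n₃FE°₃ = −n₁FE°₁ − n₂FE°₂.
E°₃ = (1×-0.41 + 2×-0.91) / 3 = (-2.230) / 3 = -0.743 V.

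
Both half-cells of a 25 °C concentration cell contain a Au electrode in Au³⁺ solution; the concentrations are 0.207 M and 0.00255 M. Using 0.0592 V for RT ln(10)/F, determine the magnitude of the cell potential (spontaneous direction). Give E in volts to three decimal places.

For a concentration cell E°cell = 0. The 0.207 M side is the cathode (reduction is favoured where [Au³⁺] is higher).
With n = 3, E = −(0.0592/3) log([Au³⁺]ₐₙ/[Au³⁺]꜀ₐₜ) = −(0.0592/3) log(0.00255/0.207) = −(0.0592/3)(-1.909) = +0.038 V.

+0.038 V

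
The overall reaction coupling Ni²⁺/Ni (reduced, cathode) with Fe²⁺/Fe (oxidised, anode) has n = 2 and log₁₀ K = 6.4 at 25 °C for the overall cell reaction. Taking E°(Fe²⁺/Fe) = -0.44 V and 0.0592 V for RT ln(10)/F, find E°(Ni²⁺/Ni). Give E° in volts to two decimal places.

E°cell = (0.0592/n)·log K = (0.0592/2)(6.4) = +0.189 V.
Since Ni²⁺/Ni is the cathode and Fe²⁺/Fe the anode, E°cell = E°(Ni²⁺/Ni) − E°(Fe²⁺/Fe).
So E°(Ni²⁺/Ni) = E°cell + E°(Fe²⁺/Fe) = +0.189 + (-0.44) = -0.25 V.

-0.25 V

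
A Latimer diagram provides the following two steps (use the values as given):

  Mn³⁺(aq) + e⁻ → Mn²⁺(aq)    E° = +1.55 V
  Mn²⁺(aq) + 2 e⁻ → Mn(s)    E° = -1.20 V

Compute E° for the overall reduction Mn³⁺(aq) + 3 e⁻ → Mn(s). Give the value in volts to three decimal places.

-0.283 V

Standard free energies of sequential steps add: ΔG°₃ = ΔG°₁ + ΔG°₂, so n₃E°₃ = n₁E°₁ + n₂E°₂.
E°₃ = (1×+1.55 + 2×-1.20) / 3 = (-0.850) / 3 = -0.283 V.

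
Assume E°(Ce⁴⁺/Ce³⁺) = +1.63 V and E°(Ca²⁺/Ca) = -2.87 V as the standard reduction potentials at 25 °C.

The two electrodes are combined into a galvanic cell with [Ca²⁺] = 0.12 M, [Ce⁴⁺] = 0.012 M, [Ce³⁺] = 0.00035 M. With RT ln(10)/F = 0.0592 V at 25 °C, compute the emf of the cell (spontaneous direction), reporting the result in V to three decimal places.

+4.618 V

Ce⁴⁺/Ce³⁺ is the cathode (higher E°), Ca²⁺/Ca the anode: E°cell = +1.63 − (-2.87) = +4.50 V, n = 2.
Overall: 2 Ce⁴⁺(aq) + Ca(s) → 2 Ce³⁺(aq) + Ca²⁺(aq)
Q = [Ce³⁺]^2·[Ca²⁺] / ([Ce⁴⁺]^2); log Q = -3.991.
E = E° − (0.0592/n) log Q = +4.50 − (0.0592/2)(-3.991) = +4.618 V.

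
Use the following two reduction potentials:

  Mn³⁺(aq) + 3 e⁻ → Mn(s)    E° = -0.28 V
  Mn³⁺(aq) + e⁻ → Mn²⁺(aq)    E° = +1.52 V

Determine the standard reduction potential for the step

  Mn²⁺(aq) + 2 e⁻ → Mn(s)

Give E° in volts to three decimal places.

-1.180 V

Sequential free energies add, so n₃E°₃ = n₁E°₁ + n₂E°₂.
With n₃ = 3, and the known step contributing 1×(+1.52) V, the unknown satisfies 2·E° = 3×(-0.28) − 1×(+1.52) = -2.360.
E° = -2.360 / 2 = -1.180 V.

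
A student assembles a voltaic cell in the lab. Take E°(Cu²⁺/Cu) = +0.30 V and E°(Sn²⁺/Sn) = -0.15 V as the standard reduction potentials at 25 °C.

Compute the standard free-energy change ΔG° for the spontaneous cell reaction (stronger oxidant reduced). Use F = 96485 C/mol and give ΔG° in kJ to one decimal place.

-86.8 kJ

Cu²⁺/Cu (E° = +0.30 V) is the cathode; Sn²⁺/Sn (E° = -0.15 V) is the anode, so E°cell = +0.45 V.
Balancing electrons gives n = 2 (lcm of 2 and 2).
ΔG° = −nFE° = −(2)(96485)(+0.45) = -86,836 J = -86.8 kJ.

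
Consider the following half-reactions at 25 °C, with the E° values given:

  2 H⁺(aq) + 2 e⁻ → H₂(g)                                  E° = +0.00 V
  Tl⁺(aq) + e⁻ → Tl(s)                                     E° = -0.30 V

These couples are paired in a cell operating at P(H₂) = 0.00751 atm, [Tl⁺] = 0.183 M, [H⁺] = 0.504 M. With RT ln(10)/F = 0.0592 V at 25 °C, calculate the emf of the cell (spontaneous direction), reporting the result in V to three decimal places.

H⁺/H₂ is the cathode (higher E°), Tl⁺/Tl the anode: E°cell = +0.00 − (-0.30) = +0.30 V, n = 2.
Overall: 2 H⁺(aq) + 2 Tl(s) → H₂(g) + 2 Tl⁺(aq)
Q = P(H₂)·[Tl⁺]^2 / ([H⁺]^2); log Q = -3.004.
E = E° − (0.0592/n) log Q = +0.30 − (0.0592/2)(-3.004) = +0.389 V.

+0.389 V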